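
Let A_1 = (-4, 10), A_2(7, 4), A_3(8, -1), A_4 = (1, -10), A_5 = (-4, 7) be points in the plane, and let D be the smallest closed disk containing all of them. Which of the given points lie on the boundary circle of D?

The farthest pair is A_1–A_4 with squared distance 425. The circle on this segment as diameter has centre (-1.5, 0) and r² = 425/4 = 106.25.
Check A_2: distance² to centre = 88.25 ≤ 106.25, so it lies inside.
All remaining points lie in this disk, and no smaller disk contains both endpoints, so this is the minimum enclosing circle.
The points at distance exactly r from the centre are A_1, A_4 — 2 points.

A_1, A_4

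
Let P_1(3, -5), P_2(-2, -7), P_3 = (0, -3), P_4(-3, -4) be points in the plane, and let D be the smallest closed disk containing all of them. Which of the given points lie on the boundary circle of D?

P_1, P_2, P_4

By Welzl's lemma the MEC is supported by two points (diametrically opposite) or three points (on a circumcircle).
The minimum enclosing circle is determined by three boundary points: P_1, P_2, P_4.
Their circumcentre is (-1/34, -159/34) with r² = 5365/578.
The farthest remaining point P_3 is at distance² 1625/578 ≤ 5365/578.
The points at distance exactly r from the centre are P_1, P_2, P_4 — 3 points.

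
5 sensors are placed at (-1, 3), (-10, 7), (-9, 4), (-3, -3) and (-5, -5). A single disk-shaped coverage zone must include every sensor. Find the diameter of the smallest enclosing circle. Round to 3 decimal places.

13.013

The minimum enclosing circle of a finite set is fixed by two of the points (as a diameter) or three (as a circumcircle).
The minimum enclosing circle is determined by three boundary points: (-1, 3), (-10, 7), (-5, -5).
Their circumcentre is (-159/22, 49/44) with r² = 81965/1936.
The farthest remaining point (-3, -3) is at distance² 67357/1936 ≤ 81965/1936.
Diameter = 2r = 2√(81965/1936) ≈ 13.013.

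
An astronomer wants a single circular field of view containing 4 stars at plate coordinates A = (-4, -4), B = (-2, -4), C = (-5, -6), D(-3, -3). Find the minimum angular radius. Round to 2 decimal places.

1.84

The minimum enclosing circle of a finite set is fixed by two of the points (as a diameter) or three (as a circumcircle).
The minimum enclosing circle is determined by three boundary points: B, C, D.
Their circumcentre is (-3.7, -4.7) with r² = 3.38.
The farthest remaining point A is at distance² 0.58 ≤ 3.38.
r = √(3.38) ≈ 1.84.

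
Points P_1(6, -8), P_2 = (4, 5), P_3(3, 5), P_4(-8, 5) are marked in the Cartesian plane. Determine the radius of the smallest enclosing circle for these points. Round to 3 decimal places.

9.552

The farthest pair is P_1–P_4 with squared distance 365. The circle on this segment as diameter has centre (-1, -1.5) and r² = 365/4 = 91.25.
Check P_2: distance² to centre = 67.25 ≤ 91.25, so it lies inside.
All remaining points lie in this disk, and no smaller disk contains both endpoints, so this is the minimum enclosing circle.
r = √(91.25) ≈ 9.552.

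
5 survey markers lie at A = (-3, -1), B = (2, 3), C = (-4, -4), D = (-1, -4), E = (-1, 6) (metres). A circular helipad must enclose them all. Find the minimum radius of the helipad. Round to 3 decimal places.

5.220

The minimum enclosing circle of a finite set is fixed by two of the points (as a diameter) or three (as a circumcircle).
The farthest pair is C–E with squared distance 109. The circle on this segment as diameter has centre (-2.5, 1) and r² = 109/4 = 27.25.
Check A: distance² to centre = 4.25 ≤ 27.25, so it lies inside.
All remaining points lie in this disk, and no smaller disk contains both endpoints, so this is the minimum enclosing circle.
r = √(27.25) ≈ 5.220.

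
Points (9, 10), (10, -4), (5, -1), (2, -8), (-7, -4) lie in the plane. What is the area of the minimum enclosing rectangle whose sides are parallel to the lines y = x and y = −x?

In coordinates u = x + y, v = x − y the rectangle is axis-aligned; the map (x,y)→(u,v) scales areas by 2.
u-values: 19, 6, 4, -6, -11; range = 19 − (-11) = 30.
v-values: -1, 14, 6, 10, -3; range = 14 − (-3) = 17.
Area = (30 × 17) / 2 = 255.

255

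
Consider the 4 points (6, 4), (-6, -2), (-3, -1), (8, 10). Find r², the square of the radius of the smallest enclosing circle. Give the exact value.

By Welzl's lemma the MEC is supported by two points (diametrically opposite) or three points (on a circumcircle).
The farthest pair is (-6, -2)–(8, 10) with squared distance 340. The circle on this segment as diameter has centre (1, 4) and r² = 340/4 = 85.
Check (6, 4): distance² to centre = 25 ≤ 85, so it lies inside.
All remaining points lie in this disk, and no smaller disk contains both endpoints, so this is the minimum enclosing circle.

85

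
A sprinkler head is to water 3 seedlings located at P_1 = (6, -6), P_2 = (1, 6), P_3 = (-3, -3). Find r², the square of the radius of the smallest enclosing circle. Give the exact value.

81965/1922

Side lengths²: P_1P_2² = 169, P_1P_3² = 90, P_2P_3² = 97.
Since P_1P_2² = 169 < 97 + 90 = 187, the triangle is acute, so the smallest enclosing circle is the circumcircle.
Circumcentre = (181/62, -15/62), r² = 81965/1922.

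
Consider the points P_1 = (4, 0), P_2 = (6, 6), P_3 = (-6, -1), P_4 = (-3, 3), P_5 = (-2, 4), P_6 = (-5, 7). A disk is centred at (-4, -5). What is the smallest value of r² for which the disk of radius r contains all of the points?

The required radius is the distance from (-4, -5) to the farthest point.
Squared distances: 89, 221, 20, 65, 85, 145.
Maximum is 221, attained at P_2.

221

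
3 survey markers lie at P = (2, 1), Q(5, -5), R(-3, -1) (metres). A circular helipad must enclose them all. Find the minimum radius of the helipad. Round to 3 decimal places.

Side lengths²: PQ² = 45, PR² = 29, QR² = 80.
Since QR² = 80 ≥ 45 + 29 = 74, the angle opposite QR is not acute, so the smallest enclosing circle has QR as diameter.
Centre = midpoint of QR = (1, -3), r² = 80/4 = 20.
r = √20 ≈ 4.472.

4.472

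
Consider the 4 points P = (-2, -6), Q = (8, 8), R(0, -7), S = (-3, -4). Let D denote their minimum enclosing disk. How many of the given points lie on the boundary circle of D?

The minimum enclosing circle of a finite set is fixed by two of the points (as a diameter) or three (as a circumcircle).
The farthest pair is P–Q with squared distance 296. The circle on this segment as diameter has centre (3, 1) and r² = 296/4 = 74.
Check R: distance² to centre = 73 ≤ 74, so it lies inside.
All remaining points lie in this disk, and no smaller disk contains both endpoints, so this is the minimum enclosing circle.
The points at distance exactly r from the centre are P, Q — 2 points.

2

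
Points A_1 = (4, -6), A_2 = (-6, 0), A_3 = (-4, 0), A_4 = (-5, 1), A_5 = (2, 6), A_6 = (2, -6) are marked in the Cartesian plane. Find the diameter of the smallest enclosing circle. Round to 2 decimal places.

A smallest enclosing disk is always determined by at most three of the input points on its boundary.
The minimum enclosing circle is determined by three boundary points: A_1, A_2, A_5.
Their circumcentre is (5/9, -11/27) with r² = 31450/729.
The farthest remaining point A_6 is at distance² 24322/729 ≤ 31450/729.
Diameter = 2r = 2√(31450/729) ≈ 13.14.

13.14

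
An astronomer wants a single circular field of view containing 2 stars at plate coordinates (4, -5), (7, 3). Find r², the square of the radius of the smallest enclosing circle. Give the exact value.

The smallest circle enclosing two points has them as diameter endpoints.
Centre = midpoint = (5.5, -1); r² = |(4, -5)−(7, 3)|²/4 = 73/4 = 18.25.

18.25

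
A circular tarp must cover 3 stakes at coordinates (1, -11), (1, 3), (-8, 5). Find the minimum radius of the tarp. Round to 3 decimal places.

9.179

Call the three points A, B, C in the order given.
Side lengths²: AB² = 196, AC² = 337, BC² = 85.
Since AC² = 337 ≥ 196 + 85 = 281, the angle opposite AC is not acute, so the smallest enclosing circle has AC as diameter.
Centre = midpoint of AC = (-3.5, -3), r² = 337/4 = 84.25.
r = √(84.25) ≈ 9.179.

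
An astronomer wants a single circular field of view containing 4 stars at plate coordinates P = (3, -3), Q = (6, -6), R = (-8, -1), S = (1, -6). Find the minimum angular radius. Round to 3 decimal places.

The minimum enclosing circle of a finite set is fixed by two of the points (as a diameter) or three (as a circumcircle).
The farthest pair is Q–R with squared distance 221. The circle on this segment as diameter has centre (-1, -3.5) and r² = 221/4 = 55.25.
Check P: distance² to centre = 16.25 ≤ 55.25, so it lies inside.
All remaining points lie in this disk, and no smaller disk contains both endpoints, so this is the minimum enclosing circle.
r = √(55.25) ≈ 7.433.

7.433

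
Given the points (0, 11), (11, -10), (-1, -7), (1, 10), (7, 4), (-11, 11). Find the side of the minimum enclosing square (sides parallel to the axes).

The bounding box has width 22 and height 21.
An axis-aligned square enclosing the set must have side ≥ max(width, height).
So the minimum side is max(22, 21) = 22.

22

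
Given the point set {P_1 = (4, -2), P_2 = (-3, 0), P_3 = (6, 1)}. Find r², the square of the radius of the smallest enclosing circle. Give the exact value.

20.5

Side lengths²: P_1P_2² = 53, P_1P_3² = 13, P_2P_3² = 82.
Since P_2P_3² = 82 ≥ 53 + 13 = 66, the angle opposite P_2P_3 is not acute, so the smallest enclosing circle has P_2P_3 as diameter.
Centre = midpoint of P_2P_3 = (1.5, 0.5), r² = 82/4 = 20.5.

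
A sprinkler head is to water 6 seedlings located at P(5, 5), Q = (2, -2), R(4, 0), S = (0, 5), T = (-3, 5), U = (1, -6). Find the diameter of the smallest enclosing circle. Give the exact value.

137/11

The minimum enclosing circle is determined by three boundary points: P, T, U.
Their circumcentre is (1, 5/22) with r² = 18769/484.
The farthest remaining point S is at distance² 11509/484 ≤ 18769/484.
Diameter = 2r = 2√(18769/484) = 137/11.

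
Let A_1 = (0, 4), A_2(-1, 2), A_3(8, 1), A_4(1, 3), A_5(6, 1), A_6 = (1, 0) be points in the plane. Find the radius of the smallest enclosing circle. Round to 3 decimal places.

By Welzl's lemma the MEC is supported by two points (diametrically opposite) or three points (on a circumcircle).
The farthest pair is A_2–A_3 with squared distance 82. The circle on this segment as diameter has centre (3.5, 1.5) and r² = 82/4 = 20.5.
Check A_1: distance² to centre = 18.5 ≤ 20.5, so it lies inside.
All remaining points lie in this disk, and no smaller disk contains both endpoints, so this is the minimum enclosing circle.
r = √(20.5) ≈ 4.528.

4.528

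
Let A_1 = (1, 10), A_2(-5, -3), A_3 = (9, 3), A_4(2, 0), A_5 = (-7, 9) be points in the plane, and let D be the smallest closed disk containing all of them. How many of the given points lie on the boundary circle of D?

3

By Welzl's lemma the MEC is supported by two points (diametrically opposite) or three points (on a circumcircle).
The minimum enclosing circle is determined by three boundary points: A_2, A_3, A_5.
Their circumcentre is (4/15, 182/45) with r² = 156658/2025.
The farthest remaining point A_1 is at distance² 72913/2025 ≤ 156658/2025.
The points at distance exactly r from the centre are A_2, A_3, A_5 — 3 points.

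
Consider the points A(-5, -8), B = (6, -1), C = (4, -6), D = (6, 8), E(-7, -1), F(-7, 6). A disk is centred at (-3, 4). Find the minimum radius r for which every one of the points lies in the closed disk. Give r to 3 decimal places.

The required radius is the distance from (-3, 4) to the farthest point.
Squared distances: 148, 106, 149, 97, 41, 20.
Maximum is 149, attained at C.
r = √149 ≈ 12.207.

12.207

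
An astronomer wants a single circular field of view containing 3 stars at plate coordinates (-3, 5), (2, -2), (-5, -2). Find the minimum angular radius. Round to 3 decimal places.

Call the three points A, B, C in the order given.
Side lengths²: AB² = 74, AC² = 53, BC² = 49.
Since AB² = 74 < 53 + 49 = 102, the triangle is acute, so the smallest enclosing circle is the circumcircle.
Circumcentre = (-1.5, 11/14), r² = 1961/98.
r = √(1961/98) ≈ 4.473.

4.473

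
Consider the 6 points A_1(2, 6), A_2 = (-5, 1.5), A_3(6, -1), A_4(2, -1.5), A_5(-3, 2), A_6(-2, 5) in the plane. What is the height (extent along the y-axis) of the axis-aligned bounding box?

max y = 6, min y = -1.5, so height = 7.5.

7.5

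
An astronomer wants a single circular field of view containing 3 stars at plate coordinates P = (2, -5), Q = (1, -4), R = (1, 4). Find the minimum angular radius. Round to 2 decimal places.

4.53

Side lengths²: PQ² = 2, PR² = 82, QR² = 64.
Since PR² = 82 ≥ 64 + 2 = 66, the angle opposite PR is not acute, so the smallest enclosing circle has PR as diameter.
Centre = midpoint of PR = (1.5, -0.5), r² = 82/4 = 20.5.
r = √(20.5) ≈ 4.53.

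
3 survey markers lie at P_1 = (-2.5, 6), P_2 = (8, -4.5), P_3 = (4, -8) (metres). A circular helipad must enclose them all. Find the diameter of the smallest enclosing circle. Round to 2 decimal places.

Side lengths²: P_1P_2² = 220.5, P_1P_3² = 238.25, P_2P_3² = 28.25.
Since P_1P_3² = 238.25 < 220.5 + 28.25 = 248.75, the triangle is acute, so the smallest enclosing circle is the circumcircle.
Circumcentre = (73/60, -47/60), r² = 107689/1800.
Diameter = 2r = 2√(107689/1800) ≈ 15.47.

15.47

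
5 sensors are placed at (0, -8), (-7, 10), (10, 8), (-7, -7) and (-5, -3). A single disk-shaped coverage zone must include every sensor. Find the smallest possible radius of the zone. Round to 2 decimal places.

By Welzl's lemma the MEC is supported by two points (diametrically opposite) or three points (on a circumcircle).
The minimum enclosing circle is determined by three boundary points: (-7, 10), (10, 8), (-7, -7).
Their circumcentre is (21/34, 1.5) with r² = 75301/578.
The farthest remaining point (0, -8) is at distance² 52385/578 ≤ 75301/578.
r = √(75301/578) ≈ 11.41.

11.41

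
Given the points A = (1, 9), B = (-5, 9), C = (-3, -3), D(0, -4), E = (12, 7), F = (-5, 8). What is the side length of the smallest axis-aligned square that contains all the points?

17

The bounding box has width 17 and height 13.
An axis-aligned square enclosing the set must have side ≥ max(width, height).
So the minimum side is max(17, 13) = 17.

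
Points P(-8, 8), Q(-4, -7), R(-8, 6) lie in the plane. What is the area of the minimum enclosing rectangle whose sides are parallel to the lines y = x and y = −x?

In coordinates u = x + y, v = x − y the rectangle is axis-aligned; the map (x,y)→(u,v) scales areas by 2.
u-values: 0, -11, -2; range = 0 − (-11) = 11.
v-values: -16, 3, -14; range = 3 − (-16) = 19.
Area = (11 × 19) / 2 = 104.5.

104.5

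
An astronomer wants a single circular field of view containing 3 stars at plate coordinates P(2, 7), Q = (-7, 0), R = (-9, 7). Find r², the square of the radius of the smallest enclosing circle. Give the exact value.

3445/98

Side lengths²: PQ² = 130, PR² = 121, QR² = 53.
Since PQ² = 130 < 121 + 53 = 174, the triangle is acute, so the smallest enclosing circle is the circumcircle.
Circumcentre = (-3.5, 67/14), r² = 3445/98.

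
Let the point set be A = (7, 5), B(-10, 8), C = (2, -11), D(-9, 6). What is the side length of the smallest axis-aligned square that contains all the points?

19

The bounding box has width 17 and height 19.
An axis-aligned square enclosing the set must have side ≥ max(width, height).
So the minimum side is max(17, 19) = 19.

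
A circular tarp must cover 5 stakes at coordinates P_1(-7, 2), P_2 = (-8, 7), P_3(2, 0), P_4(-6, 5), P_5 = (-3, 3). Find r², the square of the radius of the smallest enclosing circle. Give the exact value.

37.25

A smallest enclosing disk is always determined by at most three of the input points on its boundary.
The farthest pair is P_2–P_3 with squared distance 149. The circle on this segment as diameter has centre (-3, 3.5) and r² = 149/4 = 37.25.
Check P_1: distance² to centre = 18.25 ≤ 37.25, so it lies inside.
All remaining points lie in this disk, and no smaller disk contains both endpoints, so this is the minimum enclosing circle.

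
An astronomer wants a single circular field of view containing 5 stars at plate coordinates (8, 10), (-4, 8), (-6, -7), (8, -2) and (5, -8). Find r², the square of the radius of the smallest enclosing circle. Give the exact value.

The minimum enclosing circle of a finite set is fixed by two of the points (as a diameter) or three (as a circumcircle).
The farthest pair is (8, 10)–(-6, -7) with squared distance 485. The circle on this segment as diameter has centre (1, 1.5) and r² = 485/4 = 121.25.
Check (-4, 8): distance² to centre = 67.25 ≤ 121.25, so it lies inside.
All remaining points lie in this disk, and no smaller disk contains both endpoints, so this is the minimum enclosing circle.

121.25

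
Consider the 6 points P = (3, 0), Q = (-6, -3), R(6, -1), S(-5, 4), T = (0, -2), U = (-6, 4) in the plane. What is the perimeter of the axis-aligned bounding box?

Width = max x − min x = 6 − (-6) = 12.
Height = max y − min y = 4 − (-3) = 7.
Perimeter = 2(12 + 7) = 38.

38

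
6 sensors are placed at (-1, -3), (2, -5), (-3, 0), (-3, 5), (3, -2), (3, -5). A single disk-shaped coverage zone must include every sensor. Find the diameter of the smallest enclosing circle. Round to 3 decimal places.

The farthest pair is (-3, 5)–(3, -5) with squared distance 136. The circle on this segment as diameter has centre (0, 0) and r² = 136/4 = 34.
Check (-1, -3): distance² to centre = 10 ≤ 34, so it lies inside.
All remaining points lie in this disk, and no smaller disk contains both endpoints, so this is the minimum enclosing circle.
Diameter = 2r = 2√34 ≈ 11.662.

11.662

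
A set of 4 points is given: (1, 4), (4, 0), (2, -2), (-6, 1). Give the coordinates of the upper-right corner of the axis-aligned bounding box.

x-range [-6, 4], y-range [-2, 4].
The upper-right corner is (4, 4).

(4, 4)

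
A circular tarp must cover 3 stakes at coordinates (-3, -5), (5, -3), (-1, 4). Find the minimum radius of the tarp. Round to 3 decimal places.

5.154

Call the three points A, B, C in the order given.
Side lengths²: AB² = 68, AC² = 85, BC² = 85.
Since BC² = 85 < 85 + 68 = 153, the triangle is acute, so the smallest enclosing circle is the circumcircle.
Circumcentre = (0.25, -1), r² = 26.5625.
r = √(26.5625) ≈ 5.154.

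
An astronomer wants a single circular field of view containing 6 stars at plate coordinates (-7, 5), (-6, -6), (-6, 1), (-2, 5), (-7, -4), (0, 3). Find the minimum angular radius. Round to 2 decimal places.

5.88

By Welzl's lemma the MEC is supported by two points (diametrically opposite) or three points (on a circumcircle).
The minimum enclosing circle is determined by three boundary points: (-7, 5), (-6, -6), (-2, 5).
Their circumcentre is (-4.5, -7/22) with r² = 8357/242.
The farthest remaining point (0, 3) is at distance² 7565/242 ≤ 8357/242.
r = √(8357/242) ≈ 5.88.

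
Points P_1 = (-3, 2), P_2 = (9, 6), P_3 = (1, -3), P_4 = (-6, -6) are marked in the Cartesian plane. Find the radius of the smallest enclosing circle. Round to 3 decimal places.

9.605

The farthest pair is P_2–P_4 with squared distance 369. The circle on this segment as diameter has centre (1.5, 0) and r² = 369/4 = 92.25.
Check P_1: distance² to centre = 24.25 ≤ 92.25, so it lies inside.
All remaining points lie in this disk, and no smaller disk contains both endpoints, so this is the minimum enclosing circle.
r = √(92.25) ≈ 9.605.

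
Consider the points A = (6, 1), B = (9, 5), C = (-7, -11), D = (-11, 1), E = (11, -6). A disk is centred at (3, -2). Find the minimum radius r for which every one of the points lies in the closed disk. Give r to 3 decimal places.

14.318

The required radius is the distance from (3, -2) to the farthest point.
Squared distances: 18, 85, 181, 205, 80.
Maximum is 205, attained at D.
r = √205 ≈ 14.318.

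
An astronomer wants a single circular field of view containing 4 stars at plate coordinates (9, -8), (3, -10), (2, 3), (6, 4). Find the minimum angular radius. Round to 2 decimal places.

7.16

The farthest pair is (3, -10)–(6, 4) with squared distance 205. The circle on this segment as diameter has centre (4.5, -3) and r² = 205/4 = 51.25.
Check (9, -8): distance² to centre = 45.25 ≤ 51.25, so it lies inside.
All remaining points lie in this disk, and no smaller disk contains both endpoints, so this is the minimum enclosing circle.
r = √(51.25) ≈ 7.16.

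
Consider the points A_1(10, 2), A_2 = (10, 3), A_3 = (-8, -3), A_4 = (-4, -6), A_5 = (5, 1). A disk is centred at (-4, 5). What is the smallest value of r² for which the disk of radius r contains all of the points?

The required radius is the distance from (-4, 5) to the farthest point.
Squared distances: 205, 200, 80, 121, 97.
Maximum is 205, attained at A_1.

205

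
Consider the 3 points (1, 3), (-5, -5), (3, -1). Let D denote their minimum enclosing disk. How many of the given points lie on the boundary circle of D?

Call the three points A, B, C in the order given.
Side lengths²: AB² = 100, AC² = 20, BC² = 80.
Since AB² = 100 ≥ 80 + 20 = 100, the angle opposite AB is not acute, so the smallest enclosing circle has AB as diameter.
Centre = midpoint of AB = (-2, -1), r² = 100/4 = 25.
The points at distance exactly r from the centre are (1, 3), (-5, -5), (3, -1) — 3 points.

3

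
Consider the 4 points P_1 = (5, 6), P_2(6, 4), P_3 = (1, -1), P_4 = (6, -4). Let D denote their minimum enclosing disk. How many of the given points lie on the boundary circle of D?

The farthest pair is P_1–P_4 with squared distance 101. The circle on this segment as diameter has centre (5.5, 1) and r² = 101/4 = 25.25.
Check P_2: distance² to centre = 9.25 ≤ 25.25, so it lies inside.
All remaining points lie in this disk, and no smaller disk contains both endpoints, so this is the minimum enclosing circle.
The points at distance exactly r from the centre are P_1, P_4 — 2 points.

2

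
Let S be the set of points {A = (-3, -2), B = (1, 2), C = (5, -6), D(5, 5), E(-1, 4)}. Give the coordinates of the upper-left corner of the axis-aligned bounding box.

x-range [-3, 5], y-range [-6, 5].
The upper-left corner is (-3, 5).

(-3, 5)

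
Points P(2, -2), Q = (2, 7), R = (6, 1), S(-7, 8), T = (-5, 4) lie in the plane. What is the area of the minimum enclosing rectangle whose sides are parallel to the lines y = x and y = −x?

In coordinates u = x + y, v = x − y the rectangle is axis-aligned; the map (x,y)→(u,v) scales areas by 2.
u-values: 0, 9, 7, 1, -1; range = 9 − (-1) = 10.
v-values: 4, -5, 5, -15, -9; range = 5 − (-15) = 20.
Area = (10 × 20) / 2 = 100.

100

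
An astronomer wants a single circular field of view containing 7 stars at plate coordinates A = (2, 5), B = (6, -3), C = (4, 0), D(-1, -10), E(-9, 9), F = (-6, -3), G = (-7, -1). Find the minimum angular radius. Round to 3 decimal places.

The minimum enclosing circle is determined by three boundary points: B, D, E.
Their circumcentre is (-71/18, -1/18) with r² = 17425/162.
The farthest remaining point C is at distance² 10225/162 ≤ 17425/162.
r = √(17425/162) ≈ 10.371.

10.371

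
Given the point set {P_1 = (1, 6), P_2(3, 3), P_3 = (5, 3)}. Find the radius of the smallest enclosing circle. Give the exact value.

2.5

Side lengths²: P_1P_2² = 13, P_1P_3² = 25, P_2P_3² = 4.
Since P_1P_3² = 25 ≥ 13 + 4 = 17, the angle opposite P_1P_3 is not acute, so the smallest enclosing circle has P_1P_3 as diameter.
Centre = midpoint of P_1P_3 = (3, 4.5), r² = 25/4 = 6.25.
r = √(6.25) = 2.5.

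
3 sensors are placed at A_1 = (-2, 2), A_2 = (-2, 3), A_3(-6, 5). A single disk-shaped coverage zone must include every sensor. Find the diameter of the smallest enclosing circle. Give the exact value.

5

Side lengths²: A_1A_2² = 1, A_1A_3² = 25, A_2A_3² = 20.
Since A_1A_3² = 25 ≥ 20 + 1 = 21, the angle opposite A_1A_3 is not acute, so the smallest enclosing circle has A_1A_3 as diameter.
Centre = midpoint of A_1A_3 = (-4, 3.5), r² = 25/4 = 6.25.
Diameter = 2r = 2√(6.25) = 5.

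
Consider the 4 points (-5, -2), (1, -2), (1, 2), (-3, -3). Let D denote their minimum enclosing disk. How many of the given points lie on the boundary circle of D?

3

The minimum enclosing circle of a finite set is fixed by two of the points (as a diameter) or three (as a circumcircle).
The farthest pair is (-5, -2)–(1, 2) with squared distance 52. The circle on this segment as diameter has centre (-2, 0) and r² = 52/4 = 13.
Check (1, -2): distance² to centre = 13 ≤ 13, so it lies inside.
All remaining points lie in this disk, and no smaller disk contains both endpoints, so this is the minimum enclosing circle.
The points at distance exactly r from the centre are (-5, -2), (1, -2), (1, 2) — 3 points.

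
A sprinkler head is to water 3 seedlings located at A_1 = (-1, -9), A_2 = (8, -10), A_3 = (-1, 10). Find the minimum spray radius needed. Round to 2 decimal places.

Side lengths²: A_1A_2² = 82, A_1A_3² = 361, A_2A_3² = 481.
Since A_2A_3² = 481 ≥ 361 + 82 = 443, the angle opposite A_2A_3 is not acute, so the smallest enclosing circle has A_2A_3 as diameter.
Centre = midpoint of A_2A_3 = (3.5, 0), r² = 481/4 = 120.25.
r = √(120.25) ≈ 10.97.

10.97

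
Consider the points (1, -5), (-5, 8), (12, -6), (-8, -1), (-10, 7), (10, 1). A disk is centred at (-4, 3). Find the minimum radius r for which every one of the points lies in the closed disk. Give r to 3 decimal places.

The required radius is the distance from (-4, 3) to the farthest point.
Squared distances: 89, 26, 337, 32, 52, 200.
Maximum is 337, attained at (12, -6).
r = √337 ≈ 18.358.

18.358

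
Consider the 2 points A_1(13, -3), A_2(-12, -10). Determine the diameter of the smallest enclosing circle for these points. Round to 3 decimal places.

The smallest circle enclosing two points has them as diameter endpoints.
Centre = midpoint = (0.5, -6.5); r² = |A_1A_2|²/4 = 674/4 = 168.5.
Diameter = 2r = 2√(168.5) ≈ 25.962.

25.962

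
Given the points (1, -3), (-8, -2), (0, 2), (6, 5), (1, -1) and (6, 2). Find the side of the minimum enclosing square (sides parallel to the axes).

14

The bounding box has width 14 and height 8.
An axis-aligned square enclosing the set must have side ≥ max(width, height).
So the minimum side is max(14, 8) = 14.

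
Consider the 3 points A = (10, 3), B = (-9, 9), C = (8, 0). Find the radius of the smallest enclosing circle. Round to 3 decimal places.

Side lengths²: AB² = 397, AC² = 13, BC² = 370.
Since AB² = 397 ≥ 370 + 13 = 383, the angle opposite AB is not acute, so the smallest enclosing circle has AB as diameter.
Centre = midpoint of AB = (0.5, 6), r² = 397/4 = 99.25.
r = √(99.25) ≈ 9.962.

9.962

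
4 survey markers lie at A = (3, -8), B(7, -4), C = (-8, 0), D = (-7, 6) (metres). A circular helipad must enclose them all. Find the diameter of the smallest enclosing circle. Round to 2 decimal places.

17.44

By Welzl's lemma the MEC is supported by two points (diametrically opposite) or three points (on a circumcircle).
The minimum enclosing circle is determined by three boundary points: A, B, D.
Their circumcentre is (-5/6, -1/6) with r² = 1369/18.
The farthest remaining point C is at distance² 925/18 ≤ 1369/18.
Diameter = 2r = 2√(1369/18) ≈ 17.44.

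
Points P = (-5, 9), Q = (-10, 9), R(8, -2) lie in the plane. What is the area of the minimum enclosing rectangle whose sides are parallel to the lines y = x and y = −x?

In coordinates u = x + y, v = x − y the rectangle is axis-aligned; the map (x,y)→(u,v) scales areas by 2.
u-values: 4, -1, 6; range = 6 − (-1) = 7.
v-values: -14, -19, 10; range = 10 − (-19) = 29.
Area = (7 × 29) / 2 = 101.5.

101.5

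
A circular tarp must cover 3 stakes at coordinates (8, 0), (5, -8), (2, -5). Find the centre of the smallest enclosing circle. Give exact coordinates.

Call the three points A, B, C in the order given.
Side lengths²: AB² = 73, AC² = 61, BC² = 18.
Since AB² = 73 < 61 + 18 = 79, the triangle is acute, so the smallest enclosing circle is the circumcircle.
Circumcentre = (135/22, -85/22), r² = 4453/242.
Centre = (135/22, -85/22).

(135/22, -85/22)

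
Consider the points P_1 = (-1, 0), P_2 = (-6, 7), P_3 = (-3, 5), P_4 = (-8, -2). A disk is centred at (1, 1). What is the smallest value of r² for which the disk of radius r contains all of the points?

90

The required radius is the distance from (1, 1) to the farthest point.
Squared distances: 5, 85, 32, 90.
Maximum is 90, attained at P_4.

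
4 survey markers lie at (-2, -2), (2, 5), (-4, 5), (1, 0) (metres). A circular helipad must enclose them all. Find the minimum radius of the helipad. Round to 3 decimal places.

The minimum enclosing circle of a finite set is fixed by two of the points (as a diameter) or three (as a circumcircle).
The minimum enclosing circle is determined by three boundary points: (-2, -2), (2, 5), (-4, 5).
Their circumcentre is (-1, 29/14) with r² = 3445/196.
The farthest remaining point (1, 0) is at distance² 1625/196 ≤ 3445/196.
r = √(3445/196) ≈ 4.192.

4.192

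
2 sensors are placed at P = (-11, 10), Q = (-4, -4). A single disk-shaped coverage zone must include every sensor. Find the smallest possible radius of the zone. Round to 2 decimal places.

7.83

The smallest circle enclosing two points has them as diameter endpoints.
Centre = midpoint = (-7.5, 3); r² = |PQ|²/4 = 245/4 = 61.25.
r = √(61.25) ≈ 7.83.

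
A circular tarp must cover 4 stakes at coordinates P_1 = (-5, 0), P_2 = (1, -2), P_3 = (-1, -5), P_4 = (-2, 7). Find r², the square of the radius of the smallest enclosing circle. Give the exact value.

The farthest pair is P_3–P_4 with squared distance 145. The circle on this segment as diameter has centre (-1.5, 1) and r² = 145/4 = 36.25.
Check P_1: distance² to centre = 13.25 ≤ 36.25, so it lies inside.
All remaining points lie in this disk, and no smaller disk contains both endpoints, so this is the minimum enclosing circle.

36.25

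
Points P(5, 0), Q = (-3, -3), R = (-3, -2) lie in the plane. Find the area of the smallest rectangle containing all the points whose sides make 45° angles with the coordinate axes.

33

In coordinates u = x + y, v = x − y the rectangle is axis-aligned; the map (x,y)→(u,v) scales areas by 2.
u-values: 5, -6, -5; range = 5 − (-6) = 11.
v-values: 5, 0, -1; range = 5 − (-1) = 6.
Area = (11 × 6) / 2 = 33.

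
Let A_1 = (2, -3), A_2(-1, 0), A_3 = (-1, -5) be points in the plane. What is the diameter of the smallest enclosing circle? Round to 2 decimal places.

Side lengths²: A_1A_2² = 18, A_1A_3² = 13, A_2A_3² = 25.
Since A_2A_3² = 25 < 18 + 13 = 31, the triangle is acute, so the smallest enclosing circle is the circumcircle.
Circumcentre = (-0.5, -2.5), r² = 6.5.
Diameter = 2r = 2√(6.5) ≈ 5.10.

5.10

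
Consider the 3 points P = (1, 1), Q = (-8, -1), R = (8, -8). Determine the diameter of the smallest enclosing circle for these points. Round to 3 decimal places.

17.464

Side lengths²: PQ² = 85, PR² = 130, QR² = 305.
Since QR² = 305 ≥ 130 + 85 = 215, the angle opposite QR is not acute, so the smallest enclosing circle has QR as diameter.
Centre = midpoint of QR = (0, -4.5), r² = 305/4 = 76.25.
Diameter = 2r = 2√(76.25) ≈ 17.464.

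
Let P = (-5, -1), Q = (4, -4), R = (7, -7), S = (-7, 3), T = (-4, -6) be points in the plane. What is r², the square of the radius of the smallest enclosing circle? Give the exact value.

By Welzl's lemma the MEC is supported by two points (diametrically opposite) or three points (on a circumcircle).
The farthest pair is R–S with squared distance 296. The circle on this segment as diameter has centre (0, -2) and r² = 296/4 = 74.
Check P: distance² to centre = 26 ≤ 74, so it lies inside.
All remaining points lie in this disk, and no smaller disk contains both endpoints, so this is the minimum enclosing circle.

74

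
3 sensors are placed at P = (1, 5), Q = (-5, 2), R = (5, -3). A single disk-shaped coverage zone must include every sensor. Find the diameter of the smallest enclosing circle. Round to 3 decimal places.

Side lengths²: PQ² = 45, PR² = 80, QR² = 125.
Since QR² = 125 ≥ 80 + 45 = 125, the angle opposite QR is not acute, so the smallest enclosing circle has QR as diameter.
Centre = midpoint of QR = (0, -0.5), r² = 125/4 = 31.25.
Diameter = 2r = 2√(31.25) ≈ 11.180.

11.180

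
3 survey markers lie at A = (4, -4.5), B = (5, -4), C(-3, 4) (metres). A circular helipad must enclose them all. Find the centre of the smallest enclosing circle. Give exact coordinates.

(1, 0)

Side lengths²: AB² = 1.25, AC² = 121.25, BC² = 128.
Since BC² = 128 ≥ 121.25 + 1.25 = 122.5, the angle opposite BC is not acute, so the smallest enclosing circle has BC as diameter.
Centre = midpoint of BC = (1, 0), r² = 128/4 = 32.
Centre = (1, 0).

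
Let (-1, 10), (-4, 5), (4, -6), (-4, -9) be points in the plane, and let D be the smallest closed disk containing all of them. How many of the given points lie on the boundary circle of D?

The farthest pair is (-1, 10)–(-4, -9) with squared distance 370. The circle on this segment as diameter has centre (-2.5, 0.5) and r² = 370/4 = 92.5.
Check (-4, 5): distance² to centre = 22.5 ≤ 92.5, so it lies inside.
All remaining points lie in this disk, and no smaller disk contains both endpoints, so this is the minimum enclosing circle.
The points at distance exactly r from the centre are (-1, 10), (-4, -9) — 2 points.

2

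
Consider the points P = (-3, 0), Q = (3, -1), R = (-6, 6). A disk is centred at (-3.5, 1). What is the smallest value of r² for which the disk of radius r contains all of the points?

46.25

The required radius is the distance from (-3.5, 1) to the farthest point.
Squared distances: 1.25, 46.25, 31.25.
Maximum is 46.25, attained at Q.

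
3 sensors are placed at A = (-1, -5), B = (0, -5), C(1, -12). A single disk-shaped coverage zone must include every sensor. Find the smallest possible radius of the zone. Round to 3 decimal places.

3.640

Side lengths²: AB² = 1, AC² = 53, BC² = 50.
Since AC² = 53 ≥ 50 + 1 = 51, the angle opposite AC is not acute, so the smallest enclosing circle has AC as diameter.
Centre = midpoint of AC = (0, -8.5), r² = 53/4 = 13.25.
r = √(13.25) ≈ 3.640.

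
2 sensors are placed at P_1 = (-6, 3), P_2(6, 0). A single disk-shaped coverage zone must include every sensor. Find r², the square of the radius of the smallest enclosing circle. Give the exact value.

38.25

The smallest circle enclosing two points has them as diameter endpoints.
Centre = midpoint = (0, 1.5); r² = |P_1P_2|²/4 = 153/4 = 38.25.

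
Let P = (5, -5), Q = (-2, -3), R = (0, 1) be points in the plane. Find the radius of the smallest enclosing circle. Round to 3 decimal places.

3.973

Side lengths²: PQ² = 53, PR² = 61, QR² = 20.
Since PR² = 61 < 53 + 20 = 73, the triangle is acute, so the smallest enclosing circle is the circumcircle.
Circumcentre = (1.9375, -2.46875), r² = 15.7861328125.
r = √(15.7861328125) ≈ 3.973.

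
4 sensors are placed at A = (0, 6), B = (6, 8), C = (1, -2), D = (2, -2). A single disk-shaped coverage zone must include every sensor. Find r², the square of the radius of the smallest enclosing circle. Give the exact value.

31.25

The farthest pair is B–C with squared distance 125. The circle on this segment as diameter has centre (3.5, 3) and r² = 125/4 = 31.25.
Check A: distance² to centre = 21.25 ≤ 31.25, so it lies inside.
All remaining points lie in this disk, and no smaller disk contains both endpoints, so this is the minimum enclosing circle.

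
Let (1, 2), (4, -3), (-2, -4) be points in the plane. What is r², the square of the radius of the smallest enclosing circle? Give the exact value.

3145/242

Call the three points A, B, C in the order given.
Side lengths²: AB² = 34, AC² = 45, BC² = 37.
Since AC² = 45 < 37 + 34 = 71, the triangle is acute, so the smallest enclosing circle is the circumcircle.
Circumcentre = (15/22, -35/22), r² = 3145/242.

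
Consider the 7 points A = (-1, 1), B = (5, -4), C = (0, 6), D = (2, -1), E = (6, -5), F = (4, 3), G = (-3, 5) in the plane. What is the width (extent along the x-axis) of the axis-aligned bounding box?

9

max x = 6, min x = -3, so width = 9.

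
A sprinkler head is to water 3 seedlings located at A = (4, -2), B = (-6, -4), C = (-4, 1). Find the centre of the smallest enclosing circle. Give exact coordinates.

Side lengths²: AB² = 104, AC² = 73, BC² = 29.
Since AB² = 104 ≥ 73 + 29 = 102, the angle opposite AB is not acute, so the smallest enclosing circle has AB as diameter.
Centre = midpoint of AB = (-1, -3), r² = 104/4 = 26.
Centre = (-1, -3).

(-1, -3)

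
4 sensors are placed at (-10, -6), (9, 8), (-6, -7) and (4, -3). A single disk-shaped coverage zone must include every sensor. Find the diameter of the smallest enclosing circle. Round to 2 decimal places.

23.60

By Welzl's lemma the MEC is supported by two points (diametrically opposite) or three points (on a circumcircle).
The farthest pair is (-10, -6)–(9, 8) with squared distance 557. The circle on this segment as diameter has centre (-0.5, 1) and r² = 557/4 = 139.25.
Check (-6, -7): distance² to centre = 94.25 ≤ 139.25, so it lies inside.
All remaining points lie in this disk, and no smaller disk contains both endpoints, so this is the minimum enclosing circle.
Diameter = 2r = 2√(139.25) ≈ 23.60.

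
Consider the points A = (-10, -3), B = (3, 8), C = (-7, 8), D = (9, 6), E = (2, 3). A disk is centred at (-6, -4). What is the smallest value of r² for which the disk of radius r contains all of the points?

The required radius is the distance from (-6, -4) to the farthest point.
Squared distances: 17, 225, 145, 325, 113.
Maximum is 325, attained at D.

325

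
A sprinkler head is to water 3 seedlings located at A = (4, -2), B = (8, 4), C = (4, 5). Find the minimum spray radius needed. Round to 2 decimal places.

3.72

Side lengths²: AB² = 52, AC² = 49, BC² = 17.
Since AB² = 52 < 49 + 17 = 66, the triangle is acute, so the smallest enclosing circle is the circumcircle.
Circumcentre = (5.25, 1.5), r² = 13.8125.
r = √(13.8125) ≈ 3.72.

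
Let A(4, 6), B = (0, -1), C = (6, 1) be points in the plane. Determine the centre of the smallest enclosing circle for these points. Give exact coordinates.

(75/34, 81/34)

Side lengths²: AB² = 65, AC² = 29, BC² = 40.
Since AB² = 65 < 40 + 29 = 69, the triangle is acute, so the smallest enclosing circle is the circumcircle.
Circumcentre = (75/34, 81/34), r² = 9425/578.
Centre = (75/34, 81/34).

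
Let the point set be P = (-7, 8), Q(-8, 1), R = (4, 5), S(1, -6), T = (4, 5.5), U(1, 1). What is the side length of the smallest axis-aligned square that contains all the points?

14

The bounding box has width 12 and height 14.
An axis-aligned square enclosing the set must have side ≥ max(width, height).
So the minimum side is max(12, 14) = 14.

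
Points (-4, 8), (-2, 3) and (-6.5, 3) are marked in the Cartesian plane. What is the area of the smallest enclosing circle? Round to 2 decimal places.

28.47

Call the three points A, B, C in the order given.
Side lengths²: AB² = 29, AC² = 31.25, BC² = 20.25.
Since AC² = 31.25 < 29 + 20.25 = 49.25, the triangle is acute, so the smallest enclosing circle is the circumcircle.
Circumcentre = (-4.25, 5), r² = 9.0625.
Area = π·r² = π·9.0625 ≈ 28.47.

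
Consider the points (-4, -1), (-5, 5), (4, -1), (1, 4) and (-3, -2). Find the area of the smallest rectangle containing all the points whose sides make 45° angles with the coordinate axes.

75

In coordinates u = x + y, v = x − y the rectangle is axis-aligned; the map (x,y)→(u,v) scales areas by 2.
u-values: -5, 0, 3, 5, -5; range = 5 − (-5) = 10.
v-values: -3, -10, 5, -3, -1; range = 5 − (-10) = 15.
Area = (10 × 15) / 2 = 75.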